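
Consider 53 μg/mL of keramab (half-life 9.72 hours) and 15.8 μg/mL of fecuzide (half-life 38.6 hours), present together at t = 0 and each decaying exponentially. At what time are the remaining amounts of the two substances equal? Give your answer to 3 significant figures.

Set 53·(1/2)^(t/9.72) = 15.8·(1/2)^(t/38.6).
Taking log₂: log₂(53/15.8) = t·(1/9.72 − 1/38.6).
log₂(3.3544) = 1.7461; 1/9.72 − 1/38.6 = 0.076974.
t = 1.7461 / 0.076974 ≈ 22.684 hours.

22.7 hours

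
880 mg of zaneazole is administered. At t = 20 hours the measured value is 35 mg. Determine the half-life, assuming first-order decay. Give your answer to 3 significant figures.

4.30 hours

A/A₀ = 35/880 ≈ 0.039773.
n = log₂(25.143) ≈ 4.6521 half-lives elapsed in 20 hours.
t½ = 20/4.6521 ≈ 4.2992 hours.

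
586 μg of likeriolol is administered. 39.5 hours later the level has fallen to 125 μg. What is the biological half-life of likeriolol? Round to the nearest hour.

A/A₀ = 125/586 ≈ 0.21331.
n = log₂(4.688) ≈ 2.229 half-lives elapsed in 39.5 hours.
t½ = 39.5/2.229 ≈ 17.721 hours.

18 hours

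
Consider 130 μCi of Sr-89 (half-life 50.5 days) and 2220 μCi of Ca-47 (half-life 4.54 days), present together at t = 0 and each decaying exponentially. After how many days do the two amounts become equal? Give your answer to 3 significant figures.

20.4 days

Set 130·(1/2)^(t/50.5) = 2220·(1/2)^(t/4.54).
Taking log₂: log₂(130/2220) = t·(1/50.5 − 1/4.54).
log₂(0.058559) = -4.094; 1/50.5 − 1/4.54 = -0.20046.
t = -4.094 / -0.20046 ≈ 20.423 days.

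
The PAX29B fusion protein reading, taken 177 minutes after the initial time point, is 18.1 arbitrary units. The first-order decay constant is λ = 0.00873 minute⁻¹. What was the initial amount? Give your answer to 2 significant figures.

85 arbitrary units

t½ = ln 2 / λ = 0.69315 / 0.00873 ≈ 79.398 minutes.
Number of half-lives elapsed: n = 177/79.398 ≈ 2.2293.
A₀ = A × 2^n = 18.1 × 2^2.2293 = 18.1 × 4.689 ≈ 84.87 arbitrary units.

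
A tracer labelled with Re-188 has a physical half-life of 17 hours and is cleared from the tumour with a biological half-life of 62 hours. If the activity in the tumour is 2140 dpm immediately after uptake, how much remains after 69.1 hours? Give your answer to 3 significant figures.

59.1 dpm

1/t_eff = 1/t_phys + 1/t_biol = 1/17 + 1/62 = 0.074953 per hour.
t_eff = 17 × 62 / (17 + 62) ≈ 13.342 hours.
Remaining = 2140 × (1/2)^(69.1/13.342) = 2140 × (1/2)^5.1792 ≈ 59.063 dpm.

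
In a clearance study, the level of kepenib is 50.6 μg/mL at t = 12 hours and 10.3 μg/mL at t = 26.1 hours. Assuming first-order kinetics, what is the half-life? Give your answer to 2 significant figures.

6.1 hours

Over Δt = 26.1 − 12 = 14.1 hours, the level fell by a factor of 50.6/10.3 ≈ 4.9126.
n = log₂(4.9126) ≈ 2.2965 half-lives, so t½ = 14.1/2.2965 ≈ 6.1398 hours.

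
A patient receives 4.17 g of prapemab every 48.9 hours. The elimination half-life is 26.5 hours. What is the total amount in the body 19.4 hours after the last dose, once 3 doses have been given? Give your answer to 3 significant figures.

The 3 doses were given 117.2, 68.3, 19.4 hours ago.
Total = 4.17·(1/2)^(117.2/26.5) + 4.17·(1/2)^(68.3/26.5) + 4.17·(1/2)^(19.4/26.5)
      = 0.19444 + 0.69867 + 2.5105 ≈ 3.4036 g.

3.40 g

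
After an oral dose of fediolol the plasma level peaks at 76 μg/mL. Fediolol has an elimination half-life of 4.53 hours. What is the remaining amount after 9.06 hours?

Elapsed time is 2 half-lives (9.06/4.53).
Each half-life halves the amount: 76 × (1/2)^2 = 76/4 = 19 μg/mL.

19 μg/mL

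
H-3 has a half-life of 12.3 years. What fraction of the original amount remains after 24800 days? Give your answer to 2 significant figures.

0.022

24800 days = 67.9452 years.
n = 67.9452/12.3 ≈ 5.524 half-lives.
Fraction remaining = (1/2)^5.524 ≈ 0.021733.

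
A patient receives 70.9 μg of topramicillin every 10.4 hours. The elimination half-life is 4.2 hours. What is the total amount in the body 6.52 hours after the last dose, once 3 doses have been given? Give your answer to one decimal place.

The 3 doses were given 27.32, 16.92, 6.52 hours ago.
Total = 70.9·(1/2)^(27.32/4.2) + 70.9·(1/2)^(16.92/4.2) + 70.9·(1/2)^(6.52/4.2)
      = 0.78076 + 4.3444 + 24.173 ≈ 29.298 μg.

29.3 μg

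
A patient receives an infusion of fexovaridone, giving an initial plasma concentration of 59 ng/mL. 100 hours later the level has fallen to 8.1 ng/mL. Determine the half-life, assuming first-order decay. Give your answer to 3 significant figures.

34.9 hours

A/A₀ = 8.1/59 ≈ 0.13729.
n = log₂(7.284) ≈ 2.8647 half-lives elapsed in 100 hours.
t½ = 100/2.8647 ≈ 34.907 hours.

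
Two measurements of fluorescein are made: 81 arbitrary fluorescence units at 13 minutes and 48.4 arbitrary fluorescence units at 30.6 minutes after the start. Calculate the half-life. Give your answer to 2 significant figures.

Over Δt = 30.6 − 13 = 17.6 minutes, the level fell by a factor of 81/48.4 ≈ 1.6736.
n = log₂(1.6736) ≈ 0.74291 half-lives, so t½ = 17.6/0.74291 ≈ 23.69 minutes.

24 minutes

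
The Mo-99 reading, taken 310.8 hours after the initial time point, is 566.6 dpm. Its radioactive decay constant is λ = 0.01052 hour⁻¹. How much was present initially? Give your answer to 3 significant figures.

t½ = ln 2 / λ = 0.69315 / 0.01052 ≈ 65.889 hours.
Number of half-lives elapsed: n = 310.8/65.889 ≈ 4.7171.
A₀ = A × 2^n = 566.6 × 2^4.7171 = 566.6 × 26.301 ≈ 14902 dpm.

14900 dpm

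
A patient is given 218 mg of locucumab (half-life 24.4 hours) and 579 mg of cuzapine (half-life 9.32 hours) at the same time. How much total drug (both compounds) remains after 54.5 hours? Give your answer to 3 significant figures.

56.4 mg

locucumab: 218 × (1/2)^(54.5/24.4) = 218 × (1/2)^2.2336 ≈ 46.353 mg.
cuzapine: 579 × (1/2)^(54.5/9.32) = 579 × (1/2)^5.8476 ≈ 10.055 mg.
Total = 46.353 + 10.055 ≈ 56.407 mg.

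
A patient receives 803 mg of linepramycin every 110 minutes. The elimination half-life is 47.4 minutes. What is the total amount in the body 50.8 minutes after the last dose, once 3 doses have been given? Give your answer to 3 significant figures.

474 mg

The 3 doses were given 270.8, 160.8, 50.8 minutes ago.
Total = 803·(1/2)^(270.8/47.4) + 803·(1/2)^(160.8/47.4) + 803·(1/2)^(50.8/47.4)
      = 15.308 + 76.472 + 382.03 ≈ 473.8 mg.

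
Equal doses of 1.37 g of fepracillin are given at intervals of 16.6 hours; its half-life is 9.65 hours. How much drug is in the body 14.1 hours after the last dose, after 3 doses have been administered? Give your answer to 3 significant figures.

0.694 g

The 3 doses were given 47.3, 30.7, 14.1 hours ago.
Total = 1.37·(1/2)^(47.3/9.65) + 1.37·(1/2)^(30.7/9.65) + 1.37·(1/2)^(14.1/9.65)
      = 0.045836 + 0.15102 + 0.49759 ≈ 0.69445 g.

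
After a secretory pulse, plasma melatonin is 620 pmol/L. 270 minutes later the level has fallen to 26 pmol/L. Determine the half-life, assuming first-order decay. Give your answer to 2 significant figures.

59 minutes

A/A₀ = 26/620 ≈ 0.041935.
n = log₂(23.846) ≈ 4.5757 half-lives elapsed in 270 minutes.
t½ = 270/4.5757 ≈ 59.008 minutes.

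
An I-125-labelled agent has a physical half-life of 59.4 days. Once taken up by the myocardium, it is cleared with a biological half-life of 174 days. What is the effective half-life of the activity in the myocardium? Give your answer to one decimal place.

44.3 days

1/t_eff = 1/t_phys + 1/t_biol = 1/59.4 + 1/174 = 0.022582 per day.
t_eff = 59.4 × 174 / (59.4 + 174) ≈ 44.283 days.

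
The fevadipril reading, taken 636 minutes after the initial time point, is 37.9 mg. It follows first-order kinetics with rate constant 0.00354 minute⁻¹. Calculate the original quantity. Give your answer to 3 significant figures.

t½ = ln 2 / k = 0.69315 / 0.00354 ≈ 195.8 minutes.
Number of half-lives elapsed: n = 636/195.8 ≈ 3.2481.
A₀ = A × 2^n = 37.9 × 2^3.2481 = 37.9 × 9.5014 ≈ 360.1 mg.

360 mg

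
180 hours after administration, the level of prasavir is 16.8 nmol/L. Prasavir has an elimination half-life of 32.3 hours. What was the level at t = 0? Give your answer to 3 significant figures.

Number of half-lives elapsed: n = 180/32.3 ≈ 5.5728.
A₀ = A × 2^n = 16.8 × 2^5.5728 = 16.8 × 47.596 ≈ 799.61 nmol/L.

800 nmol/L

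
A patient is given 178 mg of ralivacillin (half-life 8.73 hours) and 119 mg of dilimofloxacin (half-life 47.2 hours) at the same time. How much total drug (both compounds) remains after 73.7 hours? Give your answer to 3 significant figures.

ralivacillin: 178 × (1/2)^(73.7/8.73) = 178 × (1/2)^8.4422 ≈ 0.51177 mg.
dilimofloxacin: 119 × (1/2)^(73.7/47.2) = 119 × (1/2)^1.5614 ≈ 40.319 mg.
Total = 0.51177 + 40.319 ≈ 40.83 mg.

40.8 mg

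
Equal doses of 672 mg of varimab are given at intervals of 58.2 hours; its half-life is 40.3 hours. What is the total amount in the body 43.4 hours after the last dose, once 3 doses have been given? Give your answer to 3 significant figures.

The 3 doses were given 159.8, 101.6, 43.4 hours ago.
Total = 672·(1/2)^(159.8/40.3) + 672·(1/2)^(101.6/40.3) + 672·(1/2)^(43.4/40.3)
      = 43.024 + 117.07 + 318.55 ≈ 478.65 mg.

479 mg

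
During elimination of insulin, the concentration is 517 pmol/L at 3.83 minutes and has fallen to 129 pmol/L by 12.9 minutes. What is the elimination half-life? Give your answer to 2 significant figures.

4.5 minutes

Over Δt = 12.9 − 3.83 = 9.07 minutes, the level fell by a factor of 517/129 ≈ 4.0078.
n = log₂(4.0078) ≈ 2.0028 half-lives, so t½ = 9.07/2.0028 ≈ 4.5287 minutes.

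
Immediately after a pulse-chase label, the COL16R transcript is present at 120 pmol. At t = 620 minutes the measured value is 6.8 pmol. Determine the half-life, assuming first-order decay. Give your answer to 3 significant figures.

A/A₀ = 6.8/120 ≈ 0.056667.
n = log₂(17.647) ≈ 4.1414 half-lives elapsed in 620 minutes.
t½ = 620/4.1414 ≈ 149.71 minutes.

150 minutes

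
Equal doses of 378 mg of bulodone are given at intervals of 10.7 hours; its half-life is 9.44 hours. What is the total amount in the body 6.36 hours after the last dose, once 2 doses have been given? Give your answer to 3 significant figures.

The 2 doses were given 17.06, 6.36 hours ago.
Total = 378·(1/2)^(17.06/9.44) + 378·(1/2)^(6.36/9.44)
      = 108.01 + 236.96 ≈ 344.97 mg.

345 mg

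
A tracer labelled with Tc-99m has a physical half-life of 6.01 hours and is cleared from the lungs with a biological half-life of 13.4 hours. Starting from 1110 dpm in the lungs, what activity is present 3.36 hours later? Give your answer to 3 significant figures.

633 dpm

1/t_eff = 1/t_phys + 1/t_biol = 1/6.01 + 1/13.4 = 0.24102 per hour.
t_eff = 6.01 × 13.4 / (6.01 + 13.4) ≈ 4.1491 hours.
Remaining = 1110 × (1/2)^(3.36/4.1491) = 1110 × (1/2)^0.80981 ≈ 633.21 dpm.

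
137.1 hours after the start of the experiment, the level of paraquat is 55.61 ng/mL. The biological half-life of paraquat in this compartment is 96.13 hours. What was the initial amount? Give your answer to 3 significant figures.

149 ng/mL

Number of half-lives elapsed: n = 137.1/96.13 ≈ 1.4262.
A₀ = A × 2^n = 55.61 × 2^1.4262 = 55.61 × 2.6874 ≈ 149.44 ng/mL.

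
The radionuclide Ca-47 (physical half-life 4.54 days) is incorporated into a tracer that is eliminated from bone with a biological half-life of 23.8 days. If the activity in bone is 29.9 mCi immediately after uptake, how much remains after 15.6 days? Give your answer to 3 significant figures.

1.75 mCi

1/t_eff = 1/t_phys + 1/t_biol = 1/4.54 + 1/23.8 = 0.26228 per day.
t_eff = 4.54 × 23.8 / (4.54 + 23.8) ≈ 3.8127 days.
Remaining = 29.9 × (1/2)^(15.6/3.8127) = 29.9 × (1/2)^4.0916 ≈ 1.7538 mCi.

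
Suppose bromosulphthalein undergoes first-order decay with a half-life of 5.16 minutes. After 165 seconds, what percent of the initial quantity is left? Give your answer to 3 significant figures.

69.1%

165 seconds = 2.75 minutes.
n = 2.75/5.16 ≈ 0.53295 half-lives.
Fraction remaining = (1/2)^0.53295 ≈ 0.69114, i.e. 69.114%.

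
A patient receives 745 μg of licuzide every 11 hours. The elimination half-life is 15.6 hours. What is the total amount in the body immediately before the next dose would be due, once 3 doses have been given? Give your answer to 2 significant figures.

910 μg

The 3 doses were given 33, 22, 11 hours ago.
Total = 745·(1/2)^(33/15.6) + 745·(1/2)^(22/15.6) + 745·(1/2)^(11/15.6)
      = 171.93 + 280.3 + 456.97 ≈ 909.21 μg.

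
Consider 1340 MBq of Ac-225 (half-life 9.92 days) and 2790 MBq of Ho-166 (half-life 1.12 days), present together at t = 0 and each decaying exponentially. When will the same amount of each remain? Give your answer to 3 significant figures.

1.34 days

Set 1340·(1/2)^(t/9.92) = 2790·(1/2)^(t/1.12).
Taking log₂: log₂(1340/2790) = t·(1/9.92 − 1/1.12).
log₂(0.48029) = -1.058; 1/9.92 − 1/1.12 = -0.79205.
t = -1.058 / -0.79205 ≈ 1.3358 days.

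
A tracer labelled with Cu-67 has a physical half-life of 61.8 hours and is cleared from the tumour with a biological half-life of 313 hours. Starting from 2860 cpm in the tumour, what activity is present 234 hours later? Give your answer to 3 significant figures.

1/t_eff = 1/t_phys + 1/t_biol = 1/61.8 + 1/313 = 0.019376 per hour.
t_eff = 61.8 × 313 / (61.8 + 313) ≈ 51.61 hours.
Remaining = 2860 × (1/2)^(234/51.61) = 2860 × (1/2)^4.534 ≈ 123.45 cpm.

123 cpm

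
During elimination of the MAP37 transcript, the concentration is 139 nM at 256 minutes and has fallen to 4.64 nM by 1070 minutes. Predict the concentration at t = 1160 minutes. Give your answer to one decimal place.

Over Δt = 1070 − 256 = 814 minutes, the level fell by a factor of 139/4.64 ≈ 29.957.
n = log₂(29.957) ≈ 4.9048 half-lives, so t½ = 814/4.9048 ≈ 165.96 minutes.
From t = 1070 to t = 1160: 4.64 × (1/2)^((1160−1070)/165.96) ≈ 3.1862 nM.

3.2 nM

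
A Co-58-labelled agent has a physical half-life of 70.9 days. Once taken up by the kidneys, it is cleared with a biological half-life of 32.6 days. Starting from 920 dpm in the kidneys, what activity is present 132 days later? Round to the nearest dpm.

15 dpm

1/t_eff = 1/t_phys + 1/t_biol = 1/70.9 + 1/32.6 = 0.044779 per day.
t_eff = 70.9 × 32.6 / (70.9 + 32.6) ≈ 22.332 days.
Remaining = 920 × (1/2)^(132/22.332) = 920 × (1/2)^5.9109 ≈ 15.291 dpm.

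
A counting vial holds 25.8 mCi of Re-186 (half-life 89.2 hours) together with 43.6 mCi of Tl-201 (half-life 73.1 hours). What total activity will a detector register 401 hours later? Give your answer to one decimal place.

2.1 mCi

Re-186: 25.8 × (1/2)^(401/89.2) = 25.8 × (1/2)^4.4955 ≈ 1.1438 mCi.
Tl-201: 43.6 × (1/2)^(401/73.1) = 43.6 × (1/2)^5.4856 ≈ 0.97307 mCi.
Total = 1.1438 + 0.97307 ≈ 2.1168 mCi.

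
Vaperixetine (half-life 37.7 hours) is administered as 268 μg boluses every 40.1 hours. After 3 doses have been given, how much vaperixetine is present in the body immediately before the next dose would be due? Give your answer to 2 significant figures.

220 μg

The 3 doses were given 120.3, 80.2, 40.1 hours ago.
Total = 268·(1/2)^(120.3/37.7) + 268·(1/2)^(80.2/37.7) + 268·(1/2)^(40.1/37.7)
      = 29.346 + 61.341 + 128.22 ≈ 218.9 μg.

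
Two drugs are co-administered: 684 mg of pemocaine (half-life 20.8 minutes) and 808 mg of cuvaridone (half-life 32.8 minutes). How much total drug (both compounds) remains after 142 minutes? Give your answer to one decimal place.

pemocaine: 684 × (1/2)^(142/20.8) = 684 × (1/2)^6.8269 ≈ 6.0249 mg.
cuvaridone: 808 × (1/2)^(142/32.8) = 808 × (1/2)^4.3293 ≈ 40.195 mg.
Total = 6.0249 + 40.195 ≈ 46.22 mg.

46.2 mg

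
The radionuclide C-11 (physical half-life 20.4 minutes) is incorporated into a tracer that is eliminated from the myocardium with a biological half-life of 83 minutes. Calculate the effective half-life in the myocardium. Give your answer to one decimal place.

1/t_eff = 1/t_phys + 1/t_biol = 1/20.4 + 1/83 = 0.061068 per minute.
t_eff = 20.4 × 83 / (20.4 + 83) ≈ 16.375 minutes.

16.4 minutes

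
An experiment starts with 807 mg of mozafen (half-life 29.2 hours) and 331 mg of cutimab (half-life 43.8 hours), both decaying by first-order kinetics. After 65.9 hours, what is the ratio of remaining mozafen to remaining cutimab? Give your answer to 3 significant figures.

1.45

mozafen: 807 × (1/2)^(65.9/29.2) = 807 × (1/2)^2.2568 ≈ 168.85 mg.
cutimab: 331 × (1/2)^(65.9/43.8) = 331 × (1/2)^1.5046 ≈ 116.66 mg.
Ratio ≈ 168.85 / 116.66 ≈ 1.4474.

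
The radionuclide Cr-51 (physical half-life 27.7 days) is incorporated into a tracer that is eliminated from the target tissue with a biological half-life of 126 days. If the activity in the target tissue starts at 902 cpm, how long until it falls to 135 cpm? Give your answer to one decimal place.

62.2 days

1/t_eff = 1/t_phys + 1/t_biol = 1/27.7 + 1/126 = 0.044038 per day.
t_eff = 27.7 × 126 / (27.7 + 126) ≈ 22.708 days.
n = log₂(902/135) ≈ 2.7402; t = 2.7402 × 22.708 ≈ 62.223 days.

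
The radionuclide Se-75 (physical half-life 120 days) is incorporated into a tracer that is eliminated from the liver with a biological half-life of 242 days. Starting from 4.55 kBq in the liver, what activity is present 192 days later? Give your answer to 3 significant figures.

1/t_eff = 1/t_phys + 1/t_biol = 1/120 + 1/242 = 0.012466 per day.
t_eff = 120 × 242 / (120 + 242) ≈ 80.221 days.
Remaining = 4.55 × (1/2)^(192/80.221) = 4.55 × (1/2)^2.3934 ≈ 0.86602 kBq.

0.866 kBq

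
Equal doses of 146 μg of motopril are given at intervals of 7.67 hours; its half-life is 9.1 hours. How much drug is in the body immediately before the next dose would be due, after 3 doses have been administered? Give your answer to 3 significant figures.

152 μg

The 3 doses were given 23.01, 15.34, 7.67 hours ago.
Total = 146·(1/2)^(23.01/9.1) + 146·(1/2)^(15.34/9.1) + 146·(1/2)^(7.67/9.1)
      = 25.303 + 45.384 + 81.401 ≈ 152.09 μg.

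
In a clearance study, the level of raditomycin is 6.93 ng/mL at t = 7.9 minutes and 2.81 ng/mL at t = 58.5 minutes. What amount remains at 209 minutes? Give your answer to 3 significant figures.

Over Δt = 58.5 − 7.9 = 50.6 minutes, the level fell by a factor of 6.93/2.81 ≈ 2.4662.
n = log₂(2.4662) ≈ 1.3023 half-lives, so t½ = 50.6/1.3023 ≈ 38.855 minutes.
From t = 58.5 to t = 209: 2.81 × (1/2)^((209−58.5)/38.855) ≈ 0.19173 ng/mL.

0.192 ng/mL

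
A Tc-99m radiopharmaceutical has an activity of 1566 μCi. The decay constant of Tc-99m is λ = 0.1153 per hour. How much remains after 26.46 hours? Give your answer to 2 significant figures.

74 μCi

t½ = ln 2 / λ = 0.69315 / 0.1153 ≈ 6.0117 hours.
Number of half-lives: n = 26.46/6.0117 ≈ 4.4014.
Remaining = 1566 × (1/2)^4.4014 = 1566 × 0.047319 ≈ 74.102 μCi.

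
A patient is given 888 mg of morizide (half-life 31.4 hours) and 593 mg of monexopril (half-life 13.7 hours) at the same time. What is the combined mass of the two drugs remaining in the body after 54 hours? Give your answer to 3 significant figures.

308 mg

morizide: 888 × (1/2)^(54/31.4) = 888 × (1/2)^1.7197 ≈ 269.6 mg.
monexopril: 593 × (1/2)^(54/13.7) = 593 × (1/2)^3.9416 ≈ 38.593 mg.
Total = 269.6 + 38.593 ≈ 308.19 mg.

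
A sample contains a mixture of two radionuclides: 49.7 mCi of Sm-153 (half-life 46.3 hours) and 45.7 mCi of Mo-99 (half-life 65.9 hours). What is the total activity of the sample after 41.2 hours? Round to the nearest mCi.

56 mCi

Sm-153: 49.7 × (1/2)^(41.2/46.3) = 49.7 × (1/2)^0.88985 ≈ 26.822 mCi.
Mo-99: 45.7 × (1/2)^(41.2/65.9) = 45.7 × (1/2)^0.62519 ≈ 29.629 mCi.
Total = 26.822 + 29.629 ≈ 56.451 mCi.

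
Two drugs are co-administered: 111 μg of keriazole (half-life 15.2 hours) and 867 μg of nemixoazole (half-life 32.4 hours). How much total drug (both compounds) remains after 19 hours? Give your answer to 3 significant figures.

keriazole: 111 × (1/2)^(19/15.2) = 111 × (1/2)^1.25 ≈ 46.67 μg.
nemixoazole: 867 × (1/2)^(19/32.4) = 867 × (1/2)^0.58642 ≈ 577.42 μg.
Total = 46.67 + 577.42 ≈ 624.09 μg.

624 μg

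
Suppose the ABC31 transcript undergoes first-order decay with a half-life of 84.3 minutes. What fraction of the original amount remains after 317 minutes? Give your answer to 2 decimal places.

0.07

n = 317/84.3 ≈ 3.7604 half-lives.
Fraction remaining = (1/2)^3.7604 ≈ 0.073793.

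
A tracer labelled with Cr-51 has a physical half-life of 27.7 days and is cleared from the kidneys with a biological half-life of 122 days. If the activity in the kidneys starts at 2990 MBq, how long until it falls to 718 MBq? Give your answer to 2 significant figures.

46 days

1/t_eff = 1/t_phys + 1/t_biol = 1/27.7 + 1/122 = 0.044298 per day.
t_eff = 27.7 × 122 / (27.7 + 122) ≈ 22.574 days.
n = log₂(2990/718) ≈ 2.0581; t = 2.0581 × 22.574 ≈ 46.46 days.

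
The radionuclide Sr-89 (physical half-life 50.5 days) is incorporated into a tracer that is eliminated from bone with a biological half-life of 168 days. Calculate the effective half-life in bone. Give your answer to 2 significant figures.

1/t_eff = 1/t_phys + 1/t_biol = 1/50.5 + 1/168 = 0.025754 per day.
t_eff = 50.5 × 168 / (50.5 + 168) ≈ 38.828 days.

39 days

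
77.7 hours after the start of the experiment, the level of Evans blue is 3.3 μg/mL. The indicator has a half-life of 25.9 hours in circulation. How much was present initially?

26.4 μg/mL

Number of half-lives elapsed: n = 77.7/25.9 ≈ 3.
A₀ = A × 2^n = 3.3 × 2^3 = 3.3 × 8 ≈ 26.4 μg/mL.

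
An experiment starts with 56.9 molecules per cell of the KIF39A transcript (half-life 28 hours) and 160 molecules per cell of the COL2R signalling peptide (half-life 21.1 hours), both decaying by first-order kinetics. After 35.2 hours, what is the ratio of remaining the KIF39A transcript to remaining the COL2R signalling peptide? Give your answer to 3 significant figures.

KIF39A transcript: 56.9 × (1/2)^(35.2/28) = 56.9 × (1/2)^1.2571 ≈ 23.805 molecules per cell.
COL2R signalling peptide: 160 × (1/2)^(35.2/21.1) = 160 × (1/2)^1.6682 ≈ 50.342 molecules per cell.
Ratio ≈ 23.805 / 50.342 ≈ 0.47288.

0.473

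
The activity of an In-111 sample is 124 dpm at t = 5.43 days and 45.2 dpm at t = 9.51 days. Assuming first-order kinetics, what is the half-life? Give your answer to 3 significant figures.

2.80 days

Over Δt = 9.51 − 5.43 = 4.08 days, the level fell by a factor of 124/45.2 ≈ 2.7434.
n = log₂(2.7434) ≈ 1.4559 half-lives, so t½ = 4.08/1.4559 ≈ 2.8023 days.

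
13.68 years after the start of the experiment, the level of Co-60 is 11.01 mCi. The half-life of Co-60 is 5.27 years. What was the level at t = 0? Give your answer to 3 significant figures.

66.6 mCi

Number of half-lives elapsed: n = 13.68/5.27 ≈ 2.5958.
A₀ = A × 2^n = 11.01 × 2^2.5958 = 11.01 × 6.0453 ≈ 66.559 mCi.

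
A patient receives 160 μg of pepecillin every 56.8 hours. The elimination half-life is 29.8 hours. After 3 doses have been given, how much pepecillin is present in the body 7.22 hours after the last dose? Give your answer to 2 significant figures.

The 3 doses were given 120.82, 64.02, 7.22 hours ago.
Total = 160·(1/2)^(120.82/29.8) + 160·(1/2)^(64.02/29.8) + 160·(1/2)^(7.22/29.8)
      = 9.6302 + 36.092 + 135.27 ≈ 180.99 μg.

180 μg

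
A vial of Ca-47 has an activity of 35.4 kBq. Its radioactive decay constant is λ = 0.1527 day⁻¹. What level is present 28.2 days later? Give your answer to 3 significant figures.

0.477 kBq

t½ = ln 2 / λ = 0.69315 / 0.1527 ≈ 4.5393 days.
Number of half-lives: n = 28.2/4.5393 ≈ 6.2124.
Remaining = 35.4 × (1/2)^6.2124 = 35.4 × 0.013486 ≈ 0.47739 kBq.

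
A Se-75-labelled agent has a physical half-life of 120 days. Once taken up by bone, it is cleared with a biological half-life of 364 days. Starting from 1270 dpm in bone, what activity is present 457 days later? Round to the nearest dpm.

38 dpm

1/t_eff = 1/t_phys + 1/t_biol = 1/120 + 1/364 = 0.011081 per day.
t_eff = 120 × 364 / (120 + 364) ≈ 90.248 days.
Remaining = 1270 × (1/2)^(457/90.248) = 1270 × (1/2)^5.0638 ≈ 37.97 dpm.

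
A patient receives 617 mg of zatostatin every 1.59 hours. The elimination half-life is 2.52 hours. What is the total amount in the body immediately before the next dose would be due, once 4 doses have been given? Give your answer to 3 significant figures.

The 4 doses were given 6.36, 4.77, 3.18, 1.59 hours ago.
Total = 617·(1/2)^(6.36/2.52) + 617·(1/2)^(4.77/2.52) + 617·(1/2)^(3.18/2.52) + 617·(1/2)^(1.59/2.52)
      = 107.29 + 166.14 + 257.28 + 398.43 ≈ 929.14 mg.

929 mg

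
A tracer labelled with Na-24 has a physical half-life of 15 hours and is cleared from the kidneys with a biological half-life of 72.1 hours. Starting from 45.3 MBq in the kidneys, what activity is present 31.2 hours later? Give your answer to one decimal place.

7.9 MBq

1/t_eff = 1/t_phys + 1/t_biol = 1/15 + 1/72.1 = 0.080536 per hour.
t_eff = 15 × 72.1 / (15 + 72.1) ≈ 12.417 hours.
Remaining = 45.3 × (1/2)^(31.2/12.417) = 45.3 × (1/2)^2.5127 ≈ 7.9376 MBq.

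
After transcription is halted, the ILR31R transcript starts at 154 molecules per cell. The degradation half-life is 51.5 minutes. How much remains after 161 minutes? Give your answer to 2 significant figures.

Number of half-lives: n = 161/51.5 ≈ 3.1262.
Remaining = 154 × (1/2)^3.1262 = 154 × 0.11453 ≈ 17.637 molecules per cell.

18 molecules per cell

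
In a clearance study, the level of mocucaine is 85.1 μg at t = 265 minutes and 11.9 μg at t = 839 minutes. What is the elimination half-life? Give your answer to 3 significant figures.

Over Δt = 839 − 265 = 574 minutes, the level fell by a factor of 85.1/11.9 ≈ 7.1513.
n = log₂(7.1513) ≈ 2.8382 half-lives, so t½ = 574/2.8382 ≈ 202.24 minutes.

202 minutes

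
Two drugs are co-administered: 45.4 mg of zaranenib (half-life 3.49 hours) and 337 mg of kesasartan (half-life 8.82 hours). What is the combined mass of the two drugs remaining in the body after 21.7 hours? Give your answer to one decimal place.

zaranenib: 45.4 × (1/2)^(21.7/3.49) = 45.4 × (1/2)^6.2178 ≈ 0.60999 mg.
kesasartan: 337 × (1/2)^(21.7/8.82) = 337 × (1/2)^2.4603 ≈ 61.235 mg.
Total = 0.60999 + 61.235 ≈ 61.845 mg.

61.8 mg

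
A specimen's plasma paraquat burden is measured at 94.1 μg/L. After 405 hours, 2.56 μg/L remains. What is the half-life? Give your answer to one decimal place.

A/A₀ = 2.56/94.1 ≈ 0.027205.
n = log₂(36.758) ≈ 5.2 half-lives elapsed in 405 hours.
t½ = 405/5.2 ≈ 77.885 hours.

77.9 hours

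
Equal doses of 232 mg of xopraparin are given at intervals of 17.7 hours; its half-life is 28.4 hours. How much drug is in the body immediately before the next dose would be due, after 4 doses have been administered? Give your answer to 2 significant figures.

The 4 doses were given 70.8, 53.1, 35.4, 17.7 hours ago.
Total = 232·(1/2)^(70.8/28.4) + 232·(1/2)^(53.1/28.4) + 232·(1/2)^(35.4/28.4) + 232·(1/2)^(17.7/28.4)
      = 41.213 + 63.481 + 97.782 + 150.62 ≈ 353.09 mg.

350 mg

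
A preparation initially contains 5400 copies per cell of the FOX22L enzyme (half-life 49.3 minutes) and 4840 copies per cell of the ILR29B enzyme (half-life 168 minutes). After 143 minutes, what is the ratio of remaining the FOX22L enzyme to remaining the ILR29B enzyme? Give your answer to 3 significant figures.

FOX22L enzyme: 5400 × (1/2)^(143/49.3) = 5400 × (1/2)^2.9006 ≈ 723.14 copies per cell.
ILR29B enzyme: 4840 × (1/2)^(143/168) = 4840 × (1/2)^0.85119 ≈ 2682.9 copies per cell.
Ratio ≈ 723.14 / 2682.9 ≈ 0.26953.

0.270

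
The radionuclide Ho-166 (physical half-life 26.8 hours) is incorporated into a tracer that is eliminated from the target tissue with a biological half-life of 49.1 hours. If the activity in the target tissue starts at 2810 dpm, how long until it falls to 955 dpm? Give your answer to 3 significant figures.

1/t_eff = 1/t_phys + 1/t_biol = 1/26.8 + 1/49.1 = 0.05768 per hour.
t_eff = 26.8 × 49.1 / (26.8 + 49.1) ≈ 17.337 hours.
n = log₂(2810/955) ≈ 1.557; t = 1.557 × 17.337 ≈ 26.994 hours.

27.0 hours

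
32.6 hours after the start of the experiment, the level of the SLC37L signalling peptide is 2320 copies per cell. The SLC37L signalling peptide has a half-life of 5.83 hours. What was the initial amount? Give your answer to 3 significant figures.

Number of half-lives elapsed: n = 32.6/5.83 ≈ 5.5918.
A₀ = A × 2^n = 2320 × 2^5.5918 = 2320 × 48.227 ≈ 111890 copies per cell.

112000 copies per cell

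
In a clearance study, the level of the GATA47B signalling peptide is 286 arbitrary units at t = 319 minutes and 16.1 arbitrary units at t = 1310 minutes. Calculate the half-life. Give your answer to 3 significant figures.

239 minutes

Over Δt = 1310 − 319 = 991 minutes, the level fell by a factor of 286/16.1 ≈ 17.764.
n = log₂(17.764) ≈ 4.1509 half-lives, so t½ = 991/4.1509 ≈ 238.74 minutes.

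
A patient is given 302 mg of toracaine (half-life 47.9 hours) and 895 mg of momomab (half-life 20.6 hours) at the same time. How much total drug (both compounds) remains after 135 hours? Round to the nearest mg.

toracaine: 302 × (1/2)^(135/47.9) = 302 × (1/2)^2.8184 ≈ 42.815 mg.
momomab: 895 × (1/2)^(135/20.6) = 895 × (1/2)^6.5534 ≈ 9.5291 mg.
Total = 42.815 + 9.5291 ≈ 52.344 mg.

52 mg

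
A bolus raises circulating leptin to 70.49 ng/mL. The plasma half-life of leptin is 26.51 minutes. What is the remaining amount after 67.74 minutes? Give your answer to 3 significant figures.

Number of half-lives: n = 67.74/26.51 ≈ 2.5553.
Remaining = 70.49 × (1/2)^2.5553 = 70.49 × 0.17013 ≈ 11.993 ng/mL.

12.0 ng/mL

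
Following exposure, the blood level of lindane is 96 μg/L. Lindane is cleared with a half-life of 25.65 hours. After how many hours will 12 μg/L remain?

12/96 = 1/8, so 3 half-lives have elapsed.
t = 3 × 25.65 = 76.95 hours.

76.95 hours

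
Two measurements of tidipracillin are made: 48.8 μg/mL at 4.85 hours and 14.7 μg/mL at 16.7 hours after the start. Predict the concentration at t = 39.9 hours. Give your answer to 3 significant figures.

1.40 μg/mL

Over Δt = 16.7 − 4.85 = 11.85 hours, the level fell by a factor of 48.8/14.7 ≈ 3.3197.
n = log₂(3.3197) ≈ 1.7311 half-lives, so t½ = 11.85/1.7311 ≈ 6.8455 hours.
From t = 16.7 to t = 39.9: 14.7 × (1/2)^((39.9−16.7)/6.8455) ≈ 1.4031 μg/mL.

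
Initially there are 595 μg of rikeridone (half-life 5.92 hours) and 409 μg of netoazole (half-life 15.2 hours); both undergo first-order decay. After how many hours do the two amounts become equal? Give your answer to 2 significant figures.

Set 595·(1/2)^(t/5.92) = 409·(1/2)^(t/15.2).
Taking log₂: log₂(595/409) = t·(1/5.92 − 1/15.2).
log₂(1.4548) = 0.54079; 1/5.92 − 1/15.2 = 0.10313.
t = 0.54079 / 0.10313 ≈ 5.2438 hours.

5.2 hours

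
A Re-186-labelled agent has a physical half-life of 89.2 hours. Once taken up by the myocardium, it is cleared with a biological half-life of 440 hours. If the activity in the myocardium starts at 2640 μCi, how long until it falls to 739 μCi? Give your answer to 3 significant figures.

1/t_eff = 1/t_phys + 1/t_biol = 1/89.2 + 1/440 = 0.013483 per hour.
t_eff = 89.2 × 440 / (89.2 + 440) ≈ 74.165 hours.
n = log₂(2640/739) ≈ 1.8369; t = 1.8369 × 74.165 ≈ 136.23 hours.

136 hours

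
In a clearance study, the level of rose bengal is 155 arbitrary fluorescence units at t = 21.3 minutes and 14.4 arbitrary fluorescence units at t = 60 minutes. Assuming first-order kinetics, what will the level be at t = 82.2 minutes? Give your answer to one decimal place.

3.7 arbitrary fluorescence units

Over Δt = 60 − 21.3 = 38.7 minutes, the level fell by a factor of 155/14.4 ≈ 10.764.
n = log₂(10.764) ≈ 3.4281 half-lives, so t½ = 38.7/3.4281 ≈ 11.289 minutes.
From t = 60 to t = 82.2: 14.4 × (1/2)^((82.2−60)/11.289) ≈ 3.6845 arbitrary fluorescence units.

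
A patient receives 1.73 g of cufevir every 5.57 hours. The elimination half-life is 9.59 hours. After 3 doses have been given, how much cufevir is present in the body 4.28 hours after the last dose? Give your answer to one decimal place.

The 3 doses were given 15.42, 9.85, 4.28 hours ago.
Total = 1.73·(1/2)^(15.42/9.59) + 1.73·(1/2)^(9.85/9.59) + 1.73·(1/2)^(4.28/9.59)
      = 0.56756 + 0.8489 + 1.2697 ≈ 2.6861 g.

2.7 g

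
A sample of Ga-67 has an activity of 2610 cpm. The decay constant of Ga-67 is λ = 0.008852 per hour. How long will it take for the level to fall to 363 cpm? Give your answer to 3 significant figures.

223 hours

t½ = ln 2 / λ = 0.69315 / 0.008852 ≈ 78.304 hours.
Fraction remaining = 363/2610 ≈ 0.13908.
n = log₂(2610/363) = ln(7.1901)/ln 2 ≈ 2.846 half-lives.
t = n × t½ = 2.846 × 78.304 ≈ 222.85 hours.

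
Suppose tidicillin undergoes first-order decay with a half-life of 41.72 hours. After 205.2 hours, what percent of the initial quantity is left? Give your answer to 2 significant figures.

3.3%

n = 205.2/41.72 ≈ 4.9185 half-lives.
Fraction remaining = (1/2)^4.9185 ≈ 0.033066, i.e. 3.3066%.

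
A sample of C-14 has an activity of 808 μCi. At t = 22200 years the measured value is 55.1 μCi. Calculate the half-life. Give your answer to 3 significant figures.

A/A₀ = 55.1/808 ≈ 0.068193.
n = log₂(14.664) ≈ 3.8742 half-lives elapsed in 22200 years.
t½ = 22200/3.8742 ≈ 5730.2 years.

5730 years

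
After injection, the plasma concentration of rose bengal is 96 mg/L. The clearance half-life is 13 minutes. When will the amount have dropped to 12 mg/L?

12/96 = 1/8, so 3 half-lives have elapsed.
t = 3 × 13 = 39 minutes.

39 minutes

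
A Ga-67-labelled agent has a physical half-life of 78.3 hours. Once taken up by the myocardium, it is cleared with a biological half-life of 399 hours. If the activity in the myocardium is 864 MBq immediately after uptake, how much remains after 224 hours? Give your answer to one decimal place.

80.6 MBq

1/t_eff = 1/t_phys + 1/t_biol = 1/78.3 + 1/399 = 0.015278 per hour.
t_eff = 78.3 × 399 / (78.3 + 399) ≈ 65.455 hours.
Remaining = 864 × (1/2)^(224/65.455) = 864 × (1/2)^3.4222 ≈ 80.599 MBq.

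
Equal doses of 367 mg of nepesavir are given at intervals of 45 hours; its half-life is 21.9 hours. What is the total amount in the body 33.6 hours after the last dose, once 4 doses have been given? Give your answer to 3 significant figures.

166 mg

The 4 doses were given 168.6, 123.6, 78.6, 33.6 hours ago.
Total = 367·(1/2)^(168.6/21.9) + 367·(1/2)^(123.6/21.9) + 367·(1/2)^(78.6/21.9) + 367·(1/2)^(33.6/21.9)
      = 1.7666 + 7.3401 + 30.497 + 126.71 ≈ 166.31 mg.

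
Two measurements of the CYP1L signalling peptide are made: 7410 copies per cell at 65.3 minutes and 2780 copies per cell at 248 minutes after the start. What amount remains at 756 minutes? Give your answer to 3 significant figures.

Over Δt = 248 − 65.3 = 182.7 minutes, the level fell by a factor of 7410/2780 ≈ 2.6655.
n = log₂(2.6655) ≈ 1.4144 half-lives, so t½ = 182.7/1.4144 ≈ 129.17 minutes.
From t = 248 to t = 756: 2780 × (1/2)^((756−248)/129.17) ≈ 182.04 copies per cell.

182 copies per cell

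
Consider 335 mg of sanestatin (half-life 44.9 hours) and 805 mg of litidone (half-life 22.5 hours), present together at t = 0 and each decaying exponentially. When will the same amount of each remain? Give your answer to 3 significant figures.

57.0 hours

Set 335·(1/2)^(t/44.9) = 805·(1/2)^(t/22.5).
Taking log₂: log₂(335/805) = t·(1/44.9 − 1/22.5).
log₂(0.41615) = -1.2648; 1/44.9 − 1/22.5 = -0.022173.
t = -1.2648 / -0.022173 ≈ 57.044 hours.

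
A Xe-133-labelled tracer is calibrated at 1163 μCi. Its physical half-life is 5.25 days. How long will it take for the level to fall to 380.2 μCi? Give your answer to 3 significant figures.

8.47 days

Fraction remaining = 380.2/1163 ≈ 0.32691.
n = log₂(1163/380.2) = ln(3.0589)/ln 2 ≈ 1.613 half-lives.
t = n × t½ = 1.613 × 5.25 ≈ 8.4684 days.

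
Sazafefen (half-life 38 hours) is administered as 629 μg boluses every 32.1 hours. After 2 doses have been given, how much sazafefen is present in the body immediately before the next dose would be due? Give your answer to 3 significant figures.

545 μg

The 2 doses were given 64.2, 32.1 hours ago.
Total = 629·(1/2)^(64.2/38) + 629·(1/2)^(32.1/38)
      = 195.02 + 350.23 ≈ 545.25 μg.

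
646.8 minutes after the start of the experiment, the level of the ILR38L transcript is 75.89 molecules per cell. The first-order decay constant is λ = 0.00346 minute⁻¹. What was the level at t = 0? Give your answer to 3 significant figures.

711 molecules per cell

t½ = ln 2 / λ = 0.69315 / 0.00346 ≈ 200.33 minutes.
Number of half-lives elapsed: n = 646.8/200.33 ≈ 3.2286.
A₀ = A × 2^n = 75.89 × 2^3.2286 = 75.89 × 9.3739 ≈ 711.38 molecules per cell.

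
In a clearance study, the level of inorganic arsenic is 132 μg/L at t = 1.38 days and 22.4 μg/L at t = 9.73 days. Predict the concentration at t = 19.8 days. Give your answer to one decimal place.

2.6 μg/L

Over Δt = 9.73 − 1.38 = 8.35 days, the level fell by a factor of 132/22.4 ≈ 5.8929.
n = log₂(5.8929) ≈ 2.559 half-lives, so t½ = 8.35/2.559 ≈ 3.263 days.
From t = 9.73 to t = 19.8: 22.4 × (1/2)^((19.8−9.73)/3.263) ≈ 2.6378 μg/L.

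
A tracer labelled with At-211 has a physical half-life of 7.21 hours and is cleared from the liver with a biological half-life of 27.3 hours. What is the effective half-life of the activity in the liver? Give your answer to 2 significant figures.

5.7 hours

1/t_eff = 1/t_phys + 1/t_biol = 1/7.21 + 1/27.3 = 0.17533 per hour.
t_eff = 7.21 × 27.3 / (7.21 + 27.3) ≈ 5.7037 hours.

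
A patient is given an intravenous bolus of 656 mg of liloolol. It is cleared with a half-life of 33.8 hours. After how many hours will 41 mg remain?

41/656 = 1/16, so 4 half-lives have elapsed.
t = 4 × 33.8 = 135.2 hours.

135.2 hours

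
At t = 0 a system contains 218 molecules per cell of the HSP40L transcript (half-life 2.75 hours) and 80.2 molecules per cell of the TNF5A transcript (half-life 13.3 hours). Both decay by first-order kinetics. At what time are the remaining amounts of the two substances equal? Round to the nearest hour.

5 hours

Set 218·(1/2)^(t/2.75) = 80.2·(1/2)^(t/13.3).
Taking log₂: log₂(218/80.2) = t·(1/2.75 − 1/13.3).
log₂(2.7182) = 1.4427; 1/2.75 − 1/13.3 = 0.28845.
t = 1.4427 / 0.28845 ≈ 5.0014 hours.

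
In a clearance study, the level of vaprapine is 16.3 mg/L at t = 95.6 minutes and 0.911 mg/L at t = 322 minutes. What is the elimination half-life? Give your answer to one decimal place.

Over Δt = 322 − 95.6 = 226.4 minutes, the level fell by a factor of 16.3/0.911 ≈ 17.892.
n = log₂(17.892) ≈ 4.1613 half-lives, so t½ = 226.4/4.1613 ≈ 54.406 minutes.

54.4 minutes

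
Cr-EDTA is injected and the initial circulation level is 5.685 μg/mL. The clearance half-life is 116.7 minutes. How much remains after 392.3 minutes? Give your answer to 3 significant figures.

Number of half-lives: n = 392.3/116.7 ≈ 3.3616.
Remaining = 5.685 × (1/2)^3.3616 = 5.685 × 0.097287 ≈ 0.55308 μg/mL.

0.553 μg/mL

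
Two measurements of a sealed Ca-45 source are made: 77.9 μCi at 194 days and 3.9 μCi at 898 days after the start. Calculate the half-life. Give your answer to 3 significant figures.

Over Δt = 898 − 194 = 704 days, the level fell by a factor of 77.9/3.9 ≈ 19.974.
n = log₂(19.974) ≈ 4.3201 half-lives, so t½ = 704/4.3201 ≈ 162.96 days.

163 days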